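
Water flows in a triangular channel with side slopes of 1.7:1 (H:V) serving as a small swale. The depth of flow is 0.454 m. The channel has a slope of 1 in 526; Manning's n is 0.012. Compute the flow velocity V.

V = 1.22 m/s

For a triangular section with side slope z = 1.7: A = zy² = 1.7×0.454² = 0.3504 m²; P = 2y√(1+z²) = 2×0.454×1.972 = 1.791 m.
Hydraulic radius R = A/P = 0.3504/1.791 = 0.1957 m.
From Manning's equation, V = (1/n) R^(2/3) S^(1/2) = (1/0.012) × 0.1957^(2/3) × 0.001901^(1/2) = 1.22 m/s.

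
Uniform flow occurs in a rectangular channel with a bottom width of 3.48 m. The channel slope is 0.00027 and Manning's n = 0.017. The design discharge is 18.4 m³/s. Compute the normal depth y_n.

y_n = 4.67 m

Manning's equation rearranged: A R^(2/3) = nQ / (1·√S) = 0.017 × 18.4 / (√0.00027) = 19.04.
Trying y = 3.78 m: A R^(2/3) = 14.78 — short.
Trying y = 4.67 m: A R^(2/3) = 19.04 — matches.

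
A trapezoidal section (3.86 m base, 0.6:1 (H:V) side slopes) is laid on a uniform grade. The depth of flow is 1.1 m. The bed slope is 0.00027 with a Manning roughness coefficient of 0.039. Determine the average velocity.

V = 0.355 m/s

With bottom width b = 3.86 m and side slope z = 0.6: A = (b + zy)y = (3.86 + 0.6×1.1)×1.1 = 4.972 m²; P = b + 2y√(1+z²) = 3.86 + 2×1.1×1.166 = 6.426 m.
Hydraulic radius R = A/P = 4.972/6.426 = 0.7738 m.
From Manning's equation, V = (1/n) R^(2/3) S^(1/2) = (1/0.039) × 0.7738^(2/3) × 0.00027^(1/2) = 0.355 m/s.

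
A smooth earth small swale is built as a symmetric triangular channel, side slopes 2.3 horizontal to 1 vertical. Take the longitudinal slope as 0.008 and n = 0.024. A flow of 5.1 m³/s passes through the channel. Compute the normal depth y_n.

y_n = 1 m

Manning's equation rearranged: A R^(2/3) = nQ / (1·√S) = 0.024 × 5.1 / (√0.008) = 1.368.
Try y = 0.835 m: A R^(2/3) = 0.8456 — short.
Try y = 1.23 m: A R^(2/3) = 2.375 — over.
Try y = 1 m: A R^(2/3) = 1.368 — matches.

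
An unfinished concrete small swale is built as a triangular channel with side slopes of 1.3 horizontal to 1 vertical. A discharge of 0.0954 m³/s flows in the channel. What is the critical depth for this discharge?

y_c = 0.256 m

At critical depth, Q² T / (g A³) = 1, i.e. A³/T = Q²/g = 0.0954²/9.81 = 0.0009277.
Trying y = 0.188 m: A³/T = 0.0001984 — short.
Trying y = 0.315 m: A³/T = 0.002621 — over.
Trying y = 0.256 m: A³/T = 0.0009291 — close enough.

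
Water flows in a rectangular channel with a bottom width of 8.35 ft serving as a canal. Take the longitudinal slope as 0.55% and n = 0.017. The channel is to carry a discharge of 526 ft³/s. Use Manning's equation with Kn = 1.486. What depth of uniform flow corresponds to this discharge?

y_n = 5.47 ft

Manning's equation rearranged: A R^(2/3) = nQ / (1.486·√S) = 0.017 × 526 / (1.486 × √0.0055) = 81.14.
Trying y = 4.15 ft: A R^(2/3) = 56.49 — low.
Trying y = 6.85 ft: A R^(2/3) = 108 — high.
Trying y = 5.47 ft: A R^(2/3) = 81.14 — ≈ 81.14.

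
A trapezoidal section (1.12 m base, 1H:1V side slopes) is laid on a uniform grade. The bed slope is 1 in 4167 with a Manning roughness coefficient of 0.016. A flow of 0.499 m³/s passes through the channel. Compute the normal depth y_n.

Manning's equation rearranged: A R^(2/3) = nQ / (1·√S) = 0.016 × 0.499 / (√0.00024) = 0.5154.
Try y = 0.723 m: A R^(2/3) = 0.7485 — over.
Try y = 0.466 m: A R^(2/3) = 0.3335 — short.
Try y = 0.592 m: A R^(2/3) = 0.5154 — matches.

y_n = 0.592 m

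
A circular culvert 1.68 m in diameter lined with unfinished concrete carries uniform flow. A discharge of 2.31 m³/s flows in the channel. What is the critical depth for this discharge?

At critical depth, Q² T / (g A³) = 1, i.e. A³/T = Q²/g = 2.31²/9.81 = 0.5439.
Trying y = 0.575 m: A³/T = 0.1892 — too small.
Trying y = 0.946 m: A³/T = 1.276 — too large.
Trying y = 0.757 m: A³/T = 0.5445 — matches.

y_c = 0.757 m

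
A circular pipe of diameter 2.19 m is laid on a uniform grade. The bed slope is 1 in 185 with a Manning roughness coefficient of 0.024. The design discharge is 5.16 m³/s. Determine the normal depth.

y_n = 1.31 m

Manning's equation rearranged: A R^(2/3) = nQ / (1·√S) = 0.024 × 5.16 / (√0.005405) = 1.684.
Try y = 1.55 m: A R^(2/3) = 2.141 — high.
Try y = 0.995 m: A R^(2/3) = 1.068 — low.
Try y = 1.31 m: A R^(2/3) = 1.686 — matches.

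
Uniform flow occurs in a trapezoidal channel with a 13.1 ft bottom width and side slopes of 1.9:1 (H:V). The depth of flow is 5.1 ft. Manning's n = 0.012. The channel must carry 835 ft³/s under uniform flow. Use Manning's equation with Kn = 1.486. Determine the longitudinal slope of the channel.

S = 0.000679

With bottom width b = 13.1 ft and side slope z = 1.9: A = (b + zy)y = (13.1 + 1.9×5.1)×5.1 = 116.2 ft²; P = b + 2y√(1+z²) = 13.1 + 2×5.1×2.147 = 35 ft.
Hydraulic radius R = A/P = 116.2/35 = 3.321 ft.
From Manning's equation, S = [nQ / (1.486 A R^(2/3))]² = [0.012 × 835 / (1.486 × 116.2 × 3.321^(2/3))]² = 0.000679.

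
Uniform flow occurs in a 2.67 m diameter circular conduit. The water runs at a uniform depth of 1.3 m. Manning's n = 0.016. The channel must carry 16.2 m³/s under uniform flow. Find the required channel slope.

For a circular section of diameter D = 2.67 m at depth y = 1.3 m, the central angle is θ = 2 arccos(1 − 2y/D) = 3.089 rad. Then A = (D²/8)(θ − sin θ) = 2.706 m² and P = Dθ/2 = 4.124 m.
Hydraulic radius R = A/P = 2.706/4.124 = 0.6562 m.
From Manning's equation, S = [nQ / (1 A R^(2/3))]² = [0.016 × 16.2 / (1 × 2.706 × 0.6562^(2/3))]² = 0.0161.

S = 0.0161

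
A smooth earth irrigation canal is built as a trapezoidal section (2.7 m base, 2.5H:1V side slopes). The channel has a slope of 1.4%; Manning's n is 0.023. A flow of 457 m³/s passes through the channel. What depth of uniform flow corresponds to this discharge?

Manning's equation rearranged: A R^(2/3) = nQ / (1·√S) = 0.023 × 457 / (√0.014) = 88.83.
Try y = 2.85 m: A R^(2/3) = 37.53 — too small.
Try y = 4.62 m: A R^(2/3) = 117.6 — too large.
Try y = 4.11 m: A R^(2/3) = 88.76 — ≈ 88.83.

y_n = 4.11 m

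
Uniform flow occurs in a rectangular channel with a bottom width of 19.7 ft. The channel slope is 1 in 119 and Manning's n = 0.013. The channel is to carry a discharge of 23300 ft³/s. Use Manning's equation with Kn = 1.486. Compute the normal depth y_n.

Manning's equation rearranged: A R^(2/3) = nQ / (1.486·√S) = 0.013 × 23300 / (1.486 × √0.008403) = 2224.
Try y = 35 ft: A R^(2/3) = 2686 — too large.
Try y = 29.7 ft: A R^(2/3) = 2221 — matches.

y_n = 29.7 ft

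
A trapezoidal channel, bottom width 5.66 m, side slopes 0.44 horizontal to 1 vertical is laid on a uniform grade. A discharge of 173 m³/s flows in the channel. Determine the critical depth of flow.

y_c = 4.08 m

At critical depth, Q² T / (g A³) = 1, i.e. A³/T = Q²/g = 173²/9.81 = 3051.
At y = 4.54 m: A³/T = 4352 — high.
At y = 3.24 m: A³/T = 1422 — low.
At y = 4.08 m: A³/T = 3042 — ≈ 3051.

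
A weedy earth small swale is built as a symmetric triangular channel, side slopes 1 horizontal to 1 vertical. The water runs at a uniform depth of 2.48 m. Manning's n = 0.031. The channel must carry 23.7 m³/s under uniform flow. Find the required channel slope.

For a triangular section with side slope z = 1: A = zy² = 1×2.48² = 6.15 m²; P = 2y√(1+z²) = 2×2.48×1.414 = 7.014 m.
Hydraulic radius R = A/P = 6.15/7.014 = 0.8768 m.
From Manning's equation, S = [nQ / (1 A R^(2/3))]² = [0.031 × 23.7 / (1 × 6.15 × 0.8768^(2/3))]² = 0.017.

S = 0.017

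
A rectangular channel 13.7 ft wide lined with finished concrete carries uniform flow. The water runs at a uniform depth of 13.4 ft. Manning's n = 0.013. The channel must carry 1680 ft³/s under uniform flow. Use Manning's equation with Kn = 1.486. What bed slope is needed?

S = 0.000854

Flow area A = b·y = 13.7 × 13.4 = 183.6 ft². Wetted perimeter P = b + 2y = 13.7 + 2×13.4 = 40.5 ft.
Hydraulic radius R = A/P = 183.6/40.5 = 4.533 ft.
From Manning's equation, S = [nQ / (1.486 A R^(2/3))]² = [0.013 × 1680 / (1.486 × 183.6 × 4.533^(2/3))]² = 0.000854.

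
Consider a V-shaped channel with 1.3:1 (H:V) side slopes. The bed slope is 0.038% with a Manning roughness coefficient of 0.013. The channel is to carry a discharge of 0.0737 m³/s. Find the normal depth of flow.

Manning's equation rearranged: A R^(2/3) = nQ / (1·√S) = 0.013 × 0.0737 / (√0.00038) = 0.04915.
Trying y = 0.325 m: A R^(2/3) = 0.03502 — short.
Trying y = 0.465 m: A R^(2/3) = 0.09103 — over.
Trying y = 0.369 m: A R^(2/3) = 0.04913 — ≈ 0.04915.

y_n = 0.369 m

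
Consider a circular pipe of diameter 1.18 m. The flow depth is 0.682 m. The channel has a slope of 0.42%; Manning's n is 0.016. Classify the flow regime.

subcritical

For a circular section of diameter D = 1.18 m at depth y = 0.682 m, the central angle is θ = 2 arccos(1 − 2y/D) = 3.455 rad. Then A = (D²/8)(θ − sin θ) = 0.6549 m² and P = Dθ/2 = 2.038 m.
Hydraulic radius R = A/P = 0.6549/2.038 = 0.3213 m.
V = (1/n) R^(2/3) √S = (1/0.016) × 0.3213^(2/3) × √0.0042 = 1.9 m/s. Hydraulic depth D_h = A/T = 0.6549/1.166 = 0.5619 m.
Froude number Fr = V/√(g·D_h) = 1.9/√(9.81×0.5619) = 0.809, which is less than 1, so the flow is subcritical.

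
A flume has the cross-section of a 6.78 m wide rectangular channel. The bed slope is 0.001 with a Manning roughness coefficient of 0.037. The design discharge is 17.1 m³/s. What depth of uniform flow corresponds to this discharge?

y_n = 2.37 m

Manning's equation rearranged: A R^(2/3) = nQ / (1·√S) = 0.037 × 17.1 / (√0.001) = 20.01.
Trying y = 1.92 m: A R^(2/3) = 14.91 — short.
Trying y = 2.76 m: A R^(2/3) = 24.75 — over.
Trying y = 2.37 m: A R^(2/3) = 20.06 — ≈ 20.01.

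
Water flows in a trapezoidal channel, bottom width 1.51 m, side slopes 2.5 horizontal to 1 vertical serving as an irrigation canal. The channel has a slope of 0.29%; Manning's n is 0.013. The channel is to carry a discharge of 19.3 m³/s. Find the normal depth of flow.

Manning's equation rearranged: A R^(2/3) = nQ / (1·√S) = 0.013 × 19.3 / (√0.0029) = 4.659.
Try y = 1.54 m: A R^(2/3) = 7.36 — too large.
Try y = 1.01 m: A R^(2/3) = 2.855 — too small.
Try y = 1.26 m: A R^(2/3) = 4.663 — matches.

y_n = 1.26 m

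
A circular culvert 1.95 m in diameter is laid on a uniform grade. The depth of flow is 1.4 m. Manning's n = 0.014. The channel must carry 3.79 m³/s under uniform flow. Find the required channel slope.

For a circular section of diameter D = 1.95 m at depth y = 1.4 m, the central angle is θ = 2 arccos(1 − 2y/D) = 4.044 rad. Then A = (D²/8)(θ − sin θ) = 2.295 m² and P = Dθ/2 = 3.943 m.
Hydraulic radius R = A/P = 2.295/3.943 = 0.5821 m.
From Manning's equation, S = [nQ / (1 A R^(2/3))]² = [0.014 × 3.79 / (1 × 2.295 × 0.5821^(2/3))]² = 0.0011.

S = 0.0011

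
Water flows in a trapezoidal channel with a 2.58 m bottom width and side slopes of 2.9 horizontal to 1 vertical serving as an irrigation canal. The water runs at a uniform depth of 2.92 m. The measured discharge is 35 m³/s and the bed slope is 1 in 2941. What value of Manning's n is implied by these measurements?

With bottom width b = 2.58 m and side slope z = 2.9: A = (b + zy)y = (2.58 + 2.9×2.92)×2.92 = 32.26 m²; P = b + 2y√(1+z²) = 2.58 + 2×2.92×3.068 = 20.49 m.
Hydraulic radius R = A/P = 32.26/20.49 = 1.574 m.
Rearranging Manning's equation: n = (1/Q) A R^(2/3) S^(1/2) = (1/35) × 32.26 × 1.574^(2/3) × √0.00034 = 0.023.

n = 0.023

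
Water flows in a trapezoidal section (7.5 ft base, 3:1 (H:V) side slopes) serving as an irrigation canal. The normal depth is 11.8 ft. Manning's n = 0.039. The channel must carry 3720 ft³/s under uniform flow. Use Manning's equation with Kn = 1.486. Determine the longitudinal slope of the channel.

With bottom width b = 7.5 ft and side slope z = 3: A = (b + zy)y = (7.5 + 3×11.8)×11.8 = 506.2 ft²; P = b + 2y√(1+z²) = 7.5 + 2×11.8×3.162 = 82.13 ft.
Hydraulic radius R = A/P = 506.2/82.13 = 6.164 ft.
From Manning's equation, S = [nQ / (1.486 A R^(2/3))]² = [0.039 × 3720 / (1.486 × 506.2 × 6.164^(2/3))]² = 0.00329.

S = 0.00329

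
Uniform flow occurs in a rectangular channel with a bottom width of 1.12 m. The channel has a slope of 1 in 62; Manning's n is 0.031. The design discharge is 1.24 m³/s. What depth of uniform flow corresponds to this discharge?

Manning's equation rearranged: A R^(2/3) = nQ / (1·√S) = 0.031 × 1.24 / (√0.01613) = 0.3027.
Try y = 0.477 m: A R^(2/3) = 0.2163 — short.
Try y = 0.715 m: A R^(2/3) = 0.37 — over.
Try y = 0.613 m: A R^(2/3) = 0.3026 — matches.

y_n = 0.613 m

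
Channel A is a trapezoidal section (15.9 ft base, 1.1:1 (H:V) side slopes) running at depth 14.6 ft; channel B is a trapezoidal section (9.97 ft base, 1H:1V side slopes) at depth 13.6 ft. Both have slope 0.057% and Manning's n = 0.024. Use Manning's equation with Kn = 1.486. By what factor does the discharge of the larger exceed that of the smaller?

Channel A: With bottom width b = 15.9 ft and side slope z = 1.1: A = (b + zy)y = (15.9 + 1.1×14.6)×14.6 = 466.6 ft²; P = b + 2y√(1+z²) = 15.9 + 2×14.6×1.487 = 59.31 ft. Hydraulic radius R = A/P = 466.6/59.31 = 7.868 ft. Q_A = (1.486/0.024)·466.6·7.868^(2/3)·√0.00057 = 2729 ft³/s.
Channel B: With bottom width b = 9.97 ft and side slope z = 1: A = (b + zy)y = (9.97 + 1×13.6)×13.6 = 320.6 ft²; P = b + 2y√(1+z²) = 9.97 + 2×13.6×1.414 = 48.44 ft. Hydraulic radius R = A/P = 320.6/48.44 = 6.618 ft. Q_B = (1.486/0.024)·320.6·6.618^(2/3)·√0.00057 = 1670 ft³/s.
The larger discharge is 2729 ft³/s and the smaller is 1670 ft³/s; the ratio is 1.63.

1.63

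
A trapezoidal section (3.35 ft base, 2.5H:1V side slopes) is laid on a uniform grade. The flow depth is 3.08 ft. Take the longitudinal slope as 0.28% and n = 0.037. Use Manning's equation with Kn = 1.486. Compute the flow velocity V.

V = 3.04 ft/s

With bottom width b = 3.35 ft and side slope z = 2.5: A = (b + zy)y = (3.35 + 2.5×3.08)×3.08 = 34.03 ft²; P = b + 2y√(1+z²) = 3.35 + 2×3.08×2.693 = 19.94 ft.
Hydraulic radius R = A/P = 34.03/19.94 = 1.707 ft.
From Manning's equation, V = (1.486/n) R^(2/3) S^(1/2) = (1.486/0.037) × 1.707^(2/3) × 0.0028^(1/2) = 3.04 ft/s.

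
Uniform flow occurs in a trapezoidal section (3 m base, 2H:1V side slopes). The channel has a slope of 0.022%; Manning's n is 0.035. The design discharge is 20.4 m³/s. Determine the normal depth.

Manning's equation rearranged: A R^(2/3) = nQ / (1·√S) = 0.035 × 20.4 / (√0.00022) = 48.14.
Trying y = 3.95 m: A R^(2/3) = 70.23 — too large.
Trying y = 2.36 m: A R^(2/3) = 22.19 — too small.
Trying y = 3.35 m: A R^(2/3) = 48.21 — ≈ 48.14.

y_n = 3.35 m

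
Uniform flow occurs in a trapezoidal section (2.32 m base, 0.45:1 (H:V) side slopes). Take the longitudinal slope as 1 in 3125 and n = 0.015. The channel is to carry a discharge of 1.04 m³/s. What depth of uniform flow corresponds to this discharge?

y_n = 0.596 m

Manning's equation rearranged: A R^(2/3) = nQ / (1·√S) = 0.015 × 1.04 / (√0.00032) = 0.8721.
Trying y = 0.522 m: A R^(2/3) = 0.7057 — low.
Trying y = 0.684 m: A R^(2/3) = 1.087 — high.
Trying y = 0.596 m: A R^(2/3) = 0.8724 — matches.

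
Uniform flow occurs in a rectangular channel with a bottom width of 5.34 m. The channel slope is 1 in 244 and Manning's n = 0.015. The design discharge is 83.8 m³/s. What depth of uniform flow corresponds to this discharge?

Manning's equation rearranged: A R^(2/3) = nQ / (1·√S) = 0.015 × 83.8 / (√0.004098) = 19.63.
Trying y = 3.31 m: A R^(2/3) = 22.93 — too large.
Trying y = 2.48 m: A R^(2/3) = 15.66 — too small.
Trying y = 2.94 m: A R^(2/3) = 19.64 — close enough.

y_n = 2.94 m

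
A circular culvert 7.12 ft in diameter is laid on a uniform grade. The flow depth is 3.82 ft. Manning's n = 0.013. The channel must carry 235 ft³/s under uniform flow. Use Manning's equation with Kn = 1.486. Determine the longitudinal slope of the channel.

S = 0.00391

For a circular section of diameter D = 7.12 ft at depth y = 3.82 ft, the central angle is θ = 2 arccos(1 − 2y/D) = 3.288 rad. Then A = (D²/8)(θ − sin θ) = 21.76 ft² and P = Dθ/2 = 11.7 ft.
Hydraulic radius R = A/P = 21.76/11.7 = 1.859 ft.
From Manning's equation, S = [nQ / (1.486 A R^(2/3))]² = [0.013 × 235 / (1.486 × 21.76 × 1.859^(2/3))]² = 0.00391.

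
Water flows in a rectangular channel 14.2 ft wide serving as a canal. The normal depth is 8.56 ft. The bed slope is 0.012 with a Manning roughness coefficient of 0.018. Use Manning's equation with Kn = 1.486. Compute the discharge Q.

Q = 2710 ft³/s

Flow area A = b·y = 14.2 × 8.56 = 121.6 ft². Wetted perimeter P = b + 2y = 14.2 + 2×8.56 = 31.32 ft.
Hydraulic radius R = A/P = 121.6/31.32 = 3.881 ft.
Manning's equation: Q = (1.486/n) A R^(2/3) S^(1/2) = (1.486/0.018) × 121.6 × 3.881^(2/3) × 0.012^(1/2) = 2710 ft³/s.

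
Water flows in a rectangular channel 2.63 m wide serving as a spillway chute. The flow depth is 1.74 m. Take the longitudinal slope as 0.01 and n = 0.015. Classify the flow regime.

supercritical

Flow area A = b·y = 2.63 × 1.74 = 4.576 m². Wetted perimeter P = b + 2y = 2.63 + 2×1.74 = 6.11 m.
Hydraulic radius R = A/P = 4.576/6.11 = 0.749 m.
V = (1/n) R^(2/3) √S = (1/0.015) × 0.749^(2/3) × √0.01 = 5.498 m/s. Hydraulic depth D_h = A/T = 4.576/2.63 = 1.74 m.
Froude number Fr = V/√(g·D_h) = 5.498/√(9.81×1.74) = 1.33, which is greater than 1, so the flow is supercritical.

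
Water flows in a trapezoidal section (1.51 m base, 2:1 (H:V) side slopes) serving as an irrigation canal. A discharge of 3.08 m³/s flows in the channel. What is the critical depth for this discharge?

y_c = 0.58 m

At critical depth, Q² T / (g A³) = 1, i.e. A³/T = Q²/g = 3.08²/9.81 = 0.967.
Try y = 0.662 m: A³/T = 1.588 — over.
Try y = 0.52 m: A³/T = 0.6494 — short.
Try y = 0.58 m: A³/T = 0.9697 — matches.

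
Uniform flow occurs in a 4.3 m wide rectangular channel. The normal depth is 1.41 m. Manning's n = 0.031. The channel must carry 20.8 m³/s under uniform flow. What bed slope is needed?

Flow area A = b·y = 4.3 × 1.41 = 6.063 m². Wetted perimeter P = b + 2y = 4.3 + 2×1.41 = 7.12 m.
Hydraulic radius R = A/P = 6.063/7.12 = 0.8515 m.
From Manning's equation, S = [nQ / (1 A R^(2/3))]² = [0.031 × 20.8 / (1 × 6.063 × 0.8515^(2/3))]² = 0.014.

S = 0.014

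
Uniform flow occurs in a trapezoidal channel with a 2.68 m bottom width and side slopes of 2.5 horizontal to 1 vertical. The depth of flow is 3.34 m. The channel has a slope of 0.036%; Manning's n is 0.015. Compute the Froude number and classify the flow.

With bottom width b = 2.68 m and side slope z = 2.5: A = (b + zy)y = (2.68 + 2.5×3.34)×3.34 = 36.84 m²; P = b + 2y√(1+z²) = 2.68 + 2×3.34×2.693 = 20.67 m.
Hydraulic radius R = A/P = 36.84/20.67 = 1.783 m.
V = (1/n) R^(2/3) √S = (1/0.015) × 1.783^(2/3) × √0.00036 = 1.86 m/s. Hydraulic depth D_h = A/T = 36.84/19.38 = 1.901 m.
Froude number Fr = V/√(g·D_h) = 1.86/√(9.81×1.901) = 0.431, which is less than 1, so the flow is subcritical.

subcritical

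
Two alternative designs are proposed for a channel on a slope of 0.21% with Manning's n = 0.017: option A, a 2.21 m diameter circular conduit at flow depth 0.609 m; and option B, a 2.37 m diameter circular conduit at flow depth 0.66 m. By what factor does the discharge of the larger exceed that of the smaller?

Channel A: For a circular section of diameter D = 2.21 m at depth y = 0.609 m, the central angle is θ = 2 arccos(1 − 2y/D) = 2.211 rad. Then A = (D²/8)(θ − sin θ) = 0.8598 m² and P = Dθ/2 = 2.443 m. Hydraulic radius R = A/P = 0.8598/2.443 = 0.352 m. Q_A = (1/0.017)·0.8598·0.352^(2/3)·√0.0021 = 1.155 m³/s.
Channel B: For a circular section of diameter D = 2.37 m at depth y = 0.66 m, the central angle is θ = 2 arccos(1 − 2y/D) = 2.224 rad. Then A = (D²/8)(θ − sin θ) = 1.003 m² and P = Dθ/2 = 2.635 m. Hydraulic radius R = A/P = 1.003/2.635 = 0.3808 m. Q_B = (1/0.017)·1.003·0.3808^(2/3)·√0.0021 = 1.421 m³/s.
The larger discharge is 1.421 m³/s and the smaller is 1.155 m³/s; the ratio is 1.23.

1.23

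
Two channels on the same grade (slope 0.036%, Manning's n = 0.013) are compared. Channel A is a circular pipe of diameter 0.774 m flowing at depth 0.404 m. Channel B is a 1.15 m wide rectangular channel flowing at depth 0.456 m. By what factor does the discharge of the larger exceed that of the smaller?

2.49

Channel A: For a circular section of diameter D = 0.774 m at depth y = 0.404 m, the central angle is θ = 2 arccos(1 − 2y/D) = 3.229 rad. Then A = (D²/8)(θ − sin θ) = 0.2484 m² and P = Dθ/2 = 1.25 m. Hydraulic radius R = A/P = 0.2484/1.25 = 0.1988 m. Q_A = (1/0.013)·0.2484·0.1988^(2/3)·√0.00036 = 0.1235 m³/s.
Channel B: Flow area A = b·y = 1.15 × 0.456 = 0.5244 m². Wetted perimeter P = b + 2y = 1.15 + 2×0.456 = 2.062 m. Hydraulic radius R = A/P = 0.5244/2.062 = 0.2543 m. Q_B = (1/0.013)·0.5244·0.2543^(2/3)·√0.00036 = 0.3072 m³/s.
The larger discharge is 0.3072 m³/s and the smaller is 0.1235 m³/s; the ratio is 2.49.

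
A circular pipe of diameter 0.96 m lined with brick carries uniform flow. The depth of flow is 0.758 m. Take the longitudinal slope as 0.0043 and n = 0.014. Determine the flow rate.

Q = 1.26 m³/s

For a circular section of diameter D = 0.96 m at depth y = 0.758 m, the central angle is θ = 2 arccos(1 − 2y/D) = 4.377 rad. Then A = (D²/8)(θ − sin θ) = 0.613 m² and P = Dθ/2 = 2.101 m.
Hydraulic radius R = A/P = 0.613/2.101 = 0.2918 m.
Manning's equation: Q = (1/n) A R^(2/3) S^(1/2) = (1/0.014) × 0.613 × 0.2918^(2/3) × 0.0043^(1/2) = 1.26 m³/s.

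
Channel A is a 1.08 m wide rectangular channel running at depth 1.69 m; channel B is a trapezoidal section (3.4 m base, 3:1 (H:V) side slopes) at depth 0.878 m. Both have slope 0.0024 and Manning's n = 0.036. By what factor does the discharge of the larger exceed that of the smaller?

3.71

Channel A: Flow area A = b·y = 1.08 × 1.69 = 1.825 m². Wetted perimeter P = b + 2y = 1.08 + 2×1.69 = 4.46 m. Hydraulic radius R = A/P = 1.825/4.46 = 0.4092 m. Q_A = (1/0.036)·1.825·0.4092^(2/3)·√0.0024 = 1.369 m³/s.
Channel B: With bottom width b = 3.4 m and side slope z = 3: A = (b + zy)y = (3.4 + 3×0.878)×0.878 = 5.298 m²; P = b + 2y√(1+z²) = 3.4 + 2×0.878×3.162 = 8.953 m. Hydraulic radius R = A/P = 5.298/8.953 = 0.5917 m. Q_B = (1/0.036)·5.298·0.5917^(2/3)·√0.0024 = 5.081 m³/s.
The larger discharge is 5.081 m³/s and the smaller is 1.369 m³/s; the ratio is 3.71.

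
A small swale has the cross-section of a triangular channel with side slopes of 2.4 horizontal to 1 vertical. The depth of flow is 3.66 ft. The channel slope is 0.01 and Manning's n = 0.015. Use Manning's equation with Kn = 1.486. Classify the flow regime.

supercritical

For a triangular section with side slope z = 2.4: A = zy² = 2.4×3.66² = 32.15 ft²; P = 2y√(1+z²) = 2×3.66×2.6 = 19.03 ft.
Hydraulic radius R = A/P = 32.15/19.03 = 1.689 ft.
V = (1.486/n) R^(2/3) √S = (1.486/0.015) × 1.689^(2/3) × √0.01 = 14.05 ft/s. Hydraulic depth D_h = A/T = 32.15/17.57 = 1.83 ft.
Froude number Fr = V/√(g·D_h) = 14.05/√(32.2×1.83) = 1.83, which is greater than 1, so the flow is supercritical.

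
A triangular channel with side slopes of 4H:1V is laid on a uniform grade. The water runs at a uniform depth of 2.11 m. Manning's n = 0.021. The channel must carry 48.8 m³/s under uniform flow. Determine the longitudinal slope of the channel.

For a triangular section with side slope z = 4: A = zy² = 4×2.11² = 17.81 m²; P = 2y√(1+z²) = 2×2.11×4.123 = 17.4 m.
Hydraulic radius R = A/P = 17.81/17.4 = 1.024 m.
From Manning's equation, S = [nQ / (1 A R^(2/3))]² = [0.021 × 48.8 / (1 × 17.81 × 1.024^(2/3))]² = 0.00321.

S = 0.00321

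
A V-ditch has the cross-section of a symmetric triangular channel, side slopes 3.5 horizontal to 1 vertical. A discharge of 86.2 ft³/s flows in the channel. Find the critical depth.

At critical depth, Q² T / (g A³) = 1, i.e. A³/T = Q²/g = 86.2²/32.2 = 230.8.
Trying y = 2.28 ft: A³/T = 377.4 — over.
Trying y = 1.78 ft: A³/T = 109.4 — short.
Trying y = 2.07 ft: A³/T = 232.8 — close enough.

y_c = 2.07 ft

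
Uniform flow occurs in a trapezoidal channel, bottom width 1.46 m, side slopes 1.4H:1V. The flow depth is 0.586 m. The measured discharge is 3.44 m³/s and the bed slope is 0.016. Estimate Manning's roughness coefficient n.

With bottom width b = 1.46 m and side slope z = 1.4: A = (b + zy)y = (1.46 + 1.4×0.586)×0.586 = 1.336 m²; P = b + 2y√(1+z²) = 1.46 + 2×0.586×1.72 = 3.476 m.
Hydraulic radius R = A/P = 1.336/3.476 = 0.3844 m.
Rearranging Manning's equation: n = (1/Q) A R^(2/3) S^(1/2) = (1/3.44) × 1.336 × 0.3844^(2/3) × √0.016 = 0.026.

n = 0.026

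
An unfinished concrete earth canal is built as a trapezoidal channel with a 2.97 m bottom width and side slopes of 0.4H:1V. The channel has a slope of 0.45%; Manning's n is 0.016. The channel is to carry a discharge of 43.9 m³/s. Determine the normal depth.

y_n = 2.41 m

Manning's equation rearranged: A R^(2/3) = nQ / (1·√S) = 0.016 × 43.9 / (√0.0045) = 10.47.
At y = 1.93 m: A R^(2/3) = 7.286 — low.
At y = 2.63 m: A R^(2/3) = 12.11 — high.
At y = 2.41 m: A R^(2/3) = 10.48 — ≈ 10.47.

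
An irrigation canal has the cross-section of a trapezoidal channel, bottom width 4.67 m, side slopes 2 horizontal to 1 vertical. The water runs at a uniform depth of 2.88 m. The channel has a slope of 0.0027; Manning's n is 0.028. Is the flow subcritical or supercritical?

subcritical

With bottom width b = 4.67 m and side slope z = 2: A = (b + zy)y = (4.67 + 2×2.88)×2.88 = 30.04 m²; P = b + 2y√(1+z²) = 4.67 + 2×2.88×2.236 = 17.55 m.
Hydraulic radius R = A/P = 30.04/17.55 = 1.712 m.
V = (1/n) R^(2/3) √S = (1/0.028) × 1.712^(2/3) × √0.0027 = 2.655 m/s. Hydraulic depth D_h = A/T = 30.04/16.19 = 1.855 m.
Froude number Fr = V/√(g·D_h) = 2.655/√(9.81×1.855) = 0.622, which is less than 1, so the flow is subcritical.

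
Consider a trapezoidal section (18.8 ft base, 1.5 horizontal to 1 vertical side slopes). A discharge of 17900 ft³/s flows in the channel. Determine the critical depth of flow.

At critical depth, Q² T / (g A³) = 1, i.e. A³/T = Q²/g = 17900²/32.2 = 9951000.
Try y = 22.3 ft: A³/T = 18460000 — too large.
Try y = 19.2 ft: A³/T = 9992000 — matches.

y_c = 19.2 ft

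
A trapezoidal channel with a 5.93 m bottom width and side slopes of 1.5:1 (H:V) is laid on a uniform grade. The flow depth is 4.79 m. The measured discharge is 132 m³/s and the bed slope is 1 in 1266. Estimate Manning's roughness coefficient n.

With bottom width b = 5.93 m and side slope z = 1.5: A = (b + zy)y = (5.93 + 1.5×4.79)×4.79 = 62.82 m²; P = b + 2y√(1+z²) = 5.93 + 2×4.79×1.803 = 23.2 m.
Hydraulic radius R = A/P = 62.82/23.2 = 2.708 m.
Rearranging Manning's equation: n = (1/Q) A R^(2/3) S^(1/2) = (1/132) × 62.82 × 2.708^(2/3) × √0.0007899 = 0.026.

n = 0.026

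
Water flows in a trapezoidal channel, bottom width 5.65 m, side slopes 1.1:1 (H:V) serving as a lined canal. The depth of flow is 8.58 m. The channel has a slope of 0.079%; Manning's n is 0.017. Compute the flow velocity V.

With bottom width b = 5.65 m and side slope z = 1.1: A = (b + zy)y = (5.65 + 1.1×8.58)×8.58 = 129.5 m²; P = b + 2y√(1+z²) = 5.65 + 2×8.58×1.487 = 31.16 m.
Hydraulic radius R = A/P = 129.5/31.16 = 4.155 m.
From Manning's equation, V = (1/n) R^(2/3) S^(1/2) = (1/0.017) × 4.155^(2/3) × 0.00079^(1/2) = 4.27 m/s.

V = 4.27 m/s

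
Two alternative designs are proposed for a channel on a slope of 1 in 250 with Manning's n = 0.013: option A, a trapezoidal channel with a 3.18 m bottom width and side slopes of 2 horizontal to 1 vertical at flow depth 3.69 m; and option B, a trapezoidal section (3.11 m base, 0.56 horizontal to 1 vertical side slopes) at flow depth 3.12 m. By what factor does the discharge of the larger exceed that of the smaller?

3.13

Channel A: With bottom width b = 3.18 m and side slope z = 2: A = (b + zy)y = (3.18 + 2×3.69)×3.69 = 38.97 m²; P = b + 2y√(1+z²) = 3.18 + 2×3.69×2.236 = 19.68 m. Hydraulic radius R = A/P = 38.97/19.68 = 1.98 m. Q_A = (1/0.013)·38.97·1.98^(2/3)·√0.004 = 298.9 m³/s.
Channel B: With bottom width b = 3.11 m and side slope z = 0.56: A = (b + zy)y = (3.11 + 0.56×3.12)×3.12 = 15.15 m²; P = b + 2y√(1+z²) = 3.11 + 2×3.12×1.146 = 10.26 m. Hydraulic radius R = A/P = 15.15/10.26 = 1.477 m. Q_B = (1/0.013)·15.15·1.477^(2/3)·√0.004 = 95.61 m³/s.
The larger discharge is 298.9 m³/s and the smaller is 95.61 m³/s; the ratio is 3.13.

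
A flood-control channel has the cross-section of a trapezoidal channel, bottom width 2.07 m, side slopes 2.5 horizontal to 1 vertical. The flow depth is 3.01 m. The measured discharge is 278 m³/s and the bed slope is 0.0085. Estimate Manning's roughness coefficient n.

With bottom width b = 2.07 m and side slope z = 2.5: A = (b + zy)y = (2.07 + 2.5×3.01)×3.01 = 28.88 m²; P = b + 2y√(1+z²) = 2.07 + 2×3.01×2.693 = 18.28 m.
Hydraulic radius R = A/P = 28.88/18.28 = 1.58 m.
Rearranging Manning's equation: n = (1/Q) A R^(2/3) S^(1/2) = (1/278) × 28.88 × 1.58^(2/3) × √0.0085 = 0.013.

n = 0.013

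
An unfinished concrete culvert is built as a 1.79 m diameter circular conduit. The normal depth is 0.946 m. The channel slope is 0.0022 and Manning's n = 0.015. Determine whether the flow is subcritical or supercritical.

For a circular section of diameter D = 1.79 m at depth y = 0.946 m, the central angle is θ = 2 arccos(1 − 2y/D) = 3.256 rad. Then A = (D²/8)(θ − sin θ) = 1.349 m² and P = Dθ/2 = 2.914 m.
Hydraulic radius R = A/P = 1.349/2.914 = 0.4631 m.
V = (1/n) R^(2/3) √S = (1/0.015) × 0.4631^(2/3) × √0.0022 = 1.872 m/s. Hydraulic depth D_h = A/T = 1.349/1.787 = 0.7551 m.
Froude number Fr = V/√(g·D_h) = 1.872/√(9.81×0.7551) = 0.688, which is less than 1, so the flow is subcritical.

subcritical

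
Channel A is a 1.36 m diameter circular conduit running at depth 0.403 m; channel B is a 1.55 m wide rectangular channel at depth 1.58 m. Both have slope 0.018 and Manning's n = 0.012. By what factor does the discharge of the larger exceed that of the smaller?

11.7

Channel A: For a circular section of diameter D = 1.36 m at depth y = 0.403 m, the central angle is θ = 2 arccos(1 − 2y/D) = 2.302 rad. Then A = (D²/8)(θ − sin θ) = 0.3603 m² and P = Dθ/2 = 1.566 m. Hydraulic radius R = A/P = 0.3603/1.566 = 0.2301 m. Q_A = (1/0.012)·0.3603·0.2301^(2/3)·√0.018 = 1.513 m³/s.
Channel B: Flow area A = b·y = 1.55 × 1.58 = 2.449 m². Wetted perimeter P = b + 2y = 1.55 + 2×1.58 = 4.71 m. Hydraulic radius R = A/P = 2.449/4.71 = 0.52 m. Q_B = (1/0.012)·2.449·0.52^(2/3)·√0.018 = 17.7 m³/s.
The larger discharge is 17.7 m³/s and the smaller is 1.513 m³/s; the ratio is 11.7.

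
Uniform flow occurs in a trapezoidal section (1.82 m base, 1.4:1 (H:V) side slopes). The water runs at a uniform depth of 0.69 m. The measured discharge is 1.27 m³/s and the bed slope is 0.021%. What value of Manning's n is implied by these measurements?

With bottom width b = 1.82 m and side slope z = 1.4: A = (b + zy)y = (1.82 + 1.4×0.69)×0.69 = 1.922 m²; P = b + 2y√(1+z²) = 1.82 + 2×0.69×1.72 = 4.194 m.
Hydraulic radius R = A/P = 1.922/4.194 = 0.4583 m.
Rearranging Manning's equation: n = (1/Q) A R^(2/3) S^(1/2) = (1/1.27) × 1.922 × 0.4583^(2/3) × √0.00021 = 0.013.

n = 0.013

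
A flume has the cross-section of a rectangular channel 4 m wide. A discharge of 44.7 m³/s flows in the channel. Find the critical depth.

For a rectangular channel, critical depth y_c = (q²/g)^(1/3) where q = Q/b = 44.7/4 = 11.18 m²/s.
So y_c = (11.18²/9.81)^(1/3) = 2.33 m.

y_c = 2.33 m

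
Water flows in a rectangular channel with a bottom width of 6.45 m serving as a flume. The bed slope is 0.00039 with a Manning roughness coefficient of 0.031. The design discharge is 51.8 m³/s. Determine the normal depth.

Manning's equation rearranged: A R^(2/3) = nQ / (1·√S) = 0.031 × 51.8 / (√0.00039) = 81.31.
Try y = 8.13 m: A R^(2/3) = 91.61 — too large.
Try y = 5.5 m: A R^(2/3) = 56.93 — too small.
Try y = 7.36 m: A R^(2/3) = 81.33 — ≈ 81.31.

y_n = 7.36 m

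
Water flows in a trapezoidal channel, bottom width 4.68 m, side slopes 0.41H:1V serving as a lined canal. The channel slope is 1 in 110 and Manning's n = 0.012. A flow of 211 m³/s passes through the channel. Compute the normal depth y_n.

y_n = 3.18 m

Manning's equation rearranged: A R^(2/3) = nQ / (1·√S) = 0.012 × 211 / (√0.009091) = 26.56.
Trying y = 2.3 m: A R^(2/3) = 15.72 — low.
Trying y = 3.82 m: A R^(2/3) = 35.88 — high.
Trying y = 3.18 m: A R^(2/3) = 26.54 — close enough.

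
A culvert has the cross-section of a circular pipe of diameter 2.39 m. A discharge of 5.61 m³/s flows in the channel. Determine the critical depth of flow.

y_c = 1.08 m

At critical depth, Q² T / (g A³) = 1, i.e. A³/T = Q²/g = 5.61²/9.81 = 3.208.
Trying y = 1.17 m: A³/T = 4.356 — high.
Trying y = 0.875 m: A³/T = 1.43 — low.
Trying y = 1.08 m: A³/T = 3.208 — ≈ 3.208.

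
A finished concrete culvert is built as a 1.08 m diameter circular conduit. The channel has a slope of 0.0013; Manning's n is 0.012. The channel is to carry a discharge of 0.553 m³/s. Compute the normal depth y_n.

y_n = 0.528 m

Manning's equation rearranged: A R^(2/3) = nQ / (1·√S) = 0.012 × 0.553 / (√0.0013) = 0.184.
Try y = 0.457 m: A R^(2/3) = 0.1428 — too small.
Try y = 0.648 m: A R^(2/3) = 0.2571 — too large.
Try y = 0.528 m: A R^(2/3) = 0.1841 — matches.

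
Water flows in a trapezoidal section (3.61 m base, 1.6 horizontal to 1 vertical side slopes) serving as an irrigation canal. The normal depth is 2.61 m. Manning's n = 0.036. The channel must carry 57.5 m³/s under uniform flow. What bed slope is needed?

With bottom width b = 3.61 m and side slope z = 1.6: A = (b + zy)y = (3.61 + 1.6×2.61)×2.61 = 20.32 m²; P = b + 2y√(1+z²) = 3.61 + 2×2.61×1.887 = 13.46 m.
Hydraulic radius R = A/P = 20.32/13.46 = 1.51 m.
From Manning's equation, S = [nQ / (1 A R^(2/3))]² = [0.036 × 57.5 / (1 × 20.32 × 1.51^(2/3))]² = 0.00599.

S = 0.00599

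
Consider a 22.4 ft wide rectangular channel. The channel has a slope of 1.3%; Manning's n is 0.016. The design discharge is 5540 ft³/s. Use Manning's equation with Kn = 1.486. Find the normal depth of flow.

Manning's equation rearranged: A R^(2/3) = nQ / (1.486·√S) = 0.016 × 5540 / (1.486 × √0.013) = 523.2.
Trying y = 9.31 ft: A R^(2/3) = 616.6 — over.
Trying y = 8.26 ft: A R^(2/3) = 523.1 — close enough.

y_n = 8.26 ft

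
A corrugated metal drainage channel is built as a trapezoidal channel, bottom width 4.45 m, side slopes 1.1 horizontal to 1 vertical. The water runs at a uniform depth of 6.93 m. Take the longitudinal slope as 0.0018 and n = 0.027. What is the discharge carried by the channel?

Q = 294 m³/s

With bottom width b = 4.45 m and side slope z = 1.1: A = (b + zy)y = (4.45 + 1.1×6.93)×6.93 = 83.67 m²; P = b + 2y√(1+z²) = 4.45 + 2×6.93×1.487 = 25.05 m.
Hydraulic radius R = A/P = 83.67/25.05 = 3.339 m.
Manning's equation: Q = (1/n) A R^(2/3) S^(1/2) = (1/0.027) × 83.67 × 3.339^(2/3) × 0.0018^(1/2) = 294 m³/s.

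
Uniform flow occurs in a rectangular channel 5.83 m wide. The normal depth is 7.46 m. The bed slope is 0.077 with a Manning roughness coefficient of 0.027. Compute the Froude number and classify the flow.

supercritical

Flow area A = b·y = 5.83 × 7.46 = 43.49 m². Wetted perimeter P = b + 2y = 5.83 + 2×7.46 = 20.75 m.
Hydraulic radius R = A/P = 43.49/20.75 = 2.096 m.
V = (1/n) R^(2/3) √S = (1/0.027) × 2.096^(2/3) × √0.077 = 16.83 m/s. Hydraulic depth D_h = A/T = 43.49/5.83 = 7.46 m.
Froude number Fr = V/√(g·D_h) = 16.83/√(9.81×7.46) = 1.97, which is greater than 1, so the flow is supercritical.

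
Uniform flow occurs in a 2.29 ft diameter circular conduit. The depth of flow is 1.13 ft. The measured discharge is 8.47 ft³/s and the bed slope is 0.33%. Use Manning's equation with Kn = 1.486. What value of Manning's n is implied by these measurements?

For a circular section of diameter D = 2.29 ft at depth y = 1.13 ft, the central angle is θ = 2 arccos(1 − 2y/D) = 3.115 rad. Then A = (D²/8)(θ − sin θ) = 2.025 ft² and P = Dθ/2 = 3.567 ft.
Hydraulic radius R = A/P = 2.025/3.567 = 0.5677 ft.
Rearranging Manning's equation: n = (1.486/Q) A R^(2/3) S^(1/2) = (1.486/8.47) × 2.025 × 0.5677^(2/3) × √0.0033 = 0.014.

n = 0.014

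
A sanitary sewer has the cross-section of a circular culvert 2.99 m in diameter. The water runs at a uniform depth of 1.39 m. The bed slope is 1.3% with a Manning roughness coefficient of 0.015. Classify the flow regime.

For a circular section of diameter D = 2.99 m at depth y = 1.39 m, the central angle is θ = 2 arccos(1 − 2y/D) = 3.001 rad. Then A = (D²/8)(θ − sin θ) = 3.197 m² and P = Dθ/2 = 4.487 m.
Hydraulic radius R = A/P = 3.197/4.487 = 0.7126 m.
V = (1/n) R^(2/3) √S = (1/0.015) × 0.7126^(2/3) × √0.013 = 6.064 m/s. Hydraulic depth D_h = A/T = 3.197/2.983 = 1.072 m.
Froude number Fr = V/√(g·D_h) = 6.064/√(9.81×1.072) = 1.87, which is greater than 1, so the flow is supercritical.

supercritical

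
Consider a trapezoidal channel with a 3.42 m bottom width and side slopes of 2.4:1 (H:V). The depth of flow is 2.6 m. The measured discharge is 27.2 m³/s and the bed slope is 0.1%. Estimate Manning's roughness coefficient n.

n = 0.038

With bottom width b = 3.42 m and side slope z = 2.4: A = (b + zy)y = (3.42 + 2.4×2.6)×2.6 = 25.12 m²; P = b + 2y√(1+z²) = 3.42 + 2×2.6×2.6 = 16.94 m.
Hydraulic radius R = A/P = 25.12/16.94 = 1.483 m.
Rearranging Manning's equation: n = (1/Q) A R^(2/3) S^(1/2) = (1/27.2) × 25.12 × 1.483^(2/3) × √0.001 = 0.038.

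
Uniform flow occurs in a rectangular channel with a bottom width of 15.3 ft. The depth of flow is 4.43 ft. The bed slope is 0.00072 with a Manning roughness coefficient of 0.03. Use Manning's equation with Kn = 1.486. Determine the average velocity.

V = 2.64 ft/s

Flow area A = b·y = 15.3 × 4.43 = 67.78 ft². Wetted perimeter P = b + 2y = 15.3 + 2×4.43 = 24.16 ft.
Hydraulic radius R = A/P = 67.78/24.16 = 2.805 ft.
From Manning's equation, V = (1.486/n) R^(2/3) S^(1/2) = (1.486/0.03) × 2.805^(2/3) × 0.00072^(1/2) = 2.64 ft/s.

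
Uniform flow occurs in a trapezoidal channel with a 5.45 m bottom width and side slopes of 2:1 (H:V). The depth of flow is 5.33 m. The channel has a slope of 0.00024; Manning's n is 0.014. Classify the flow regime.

subcritical

With bottom width b = 5.45 m and side slope z = 2: A = (b + zy)y = (5.45 + 2×5.33)×5.33 = 85.87 m²; P = b + 2y√(1+z²) = 5.45 + 2×5.33×2.236 = 29.29 m.
Hydraulic radius R = A/P = 85.87/29.29 = 2.932 m.
V = (1/n) R^(2/3) √S = (1/0.014) × 2.932^(2/3) × √0.00024 = 2.267 m/s. Hydraulic depth D_h = A/T = 85.87/26.77 = 3.208 m.
Froude number Fr = V/√(g·D_h) = 2.267/√(9.81×3.208) = 0.404, which is less than 1, so the flow is subcritical.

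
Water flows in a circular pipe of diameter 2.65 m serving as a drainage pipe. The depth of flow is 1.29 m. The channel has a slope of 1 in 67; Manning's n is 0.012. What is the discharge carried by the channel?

Q = 20.4 m³/s

For a circular section of diameter D = 2.65 m at depth y = 1.29 m, the central angle is θ = 2 arccos(1 − 2y/D) = 3.089 rad. Then A = (D²/8)(θ − sin θ) = 2.665 m² and P = Dθ/2 = 4.093 m.
Hydraulic radius R = A/P = 2.665/4.093 = 0.6512 m.
Manning's equation: Q = (1/n) A R^(2/3) S^(1/2) = (1/0.012) × 2.665 × 0.6512^(2/3) × 0.01493^(1/2) = 20.4 m³/s.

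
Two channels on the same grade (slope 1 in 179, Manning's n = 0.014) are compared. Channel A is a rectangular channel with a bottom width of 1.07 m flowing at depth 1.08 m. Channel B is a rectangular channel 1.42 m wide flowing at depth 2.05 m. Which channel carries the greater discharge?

Channel A: Flow area A = b·y = 1.07 × 1.08 = 1.156 m². Wetted perimeter P = b + 2y = 1.07 + 2×1.08 = 3.23 m. Hydraulic radius R = A/P = 1.156/3.23 = 0.3578 m. Q_A = (1/0.014)·1.156·0.3578^(2/3)·√0.005587 = 3.109 m³/s.
Channel B: Flow area A = b·y = 1.42 × 2.05 = 2.911 m². Wetted perimeter P = b + 2y = 1.42 + 2×2.05 = 5.52 m. Hydraulic radius R = A/P = 2.911/5.52 = 0.5274 m. Q_B = (1/0.014)·2.911·0.5274^(2/3)·√0.005587 = 10.14 m³/s.
Q_A = 3.109 m³/s vs Q_B = 10.14 m³/s, so channel B carries more.

channel B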